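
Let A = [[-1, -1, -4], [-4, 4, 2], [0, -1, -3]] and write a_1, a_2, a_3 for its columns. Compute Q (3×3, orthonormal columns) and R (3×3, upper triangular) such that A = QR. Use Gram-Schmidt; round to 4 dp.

Q = [[-0.2425, -0.8623, 0.4444], [-0.9701, 0.2156, -0.1111], [0.0000, -0.4581, -0.8889]], R = [[4.1231, -3.6380, -0.9701], [0.0000, 2.1828, 5.2549], [0.0000, 0.0000, 0.6667]]

a_1 = (-1, -4, 0); ‖a_1‖ = 4.1231, so q_1 = (-0.2425, -0.9701, 0.0000).
q_1·a_2 = (-0.2425)·(-1) + (-0.9701)·4 + 0.0000·(-1) = -3.6380.
u_2 = a_2 + 3.6380·q_1 = (-1.8824, 0.4706, -1.0000).
‖u_2‖ = 2.1828, so q_2 = (-0.8623, 0.2156, -0.4581).
q_1·a_3 = (-0.2425)·(-4) + (-0.9701)·2 + 0.0000·(-3) = -0.9701; q_2·a_3 = (-0.8623)·(-4) + 0.2156·2 + (-0.4581)·(-3) = 5.2549.
u_3 = a_3 + 0.9701·q_1 − 5.2549·q_2 = (0.2963, -0.0741, -0.5926).
‖u_3‖ = 0.6667, so q_3 = (0.4444, -0.1111, -0.8889).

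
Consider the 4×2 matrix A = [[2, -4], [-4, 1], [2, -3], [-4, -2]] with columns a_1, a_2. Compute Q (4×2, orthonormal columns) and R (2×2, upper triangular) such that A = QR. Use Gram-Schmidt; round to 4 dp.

Q = [[0.3162, -0.6674], [-0.6325, 0.0000], [0.3162, -0.4767], [-0.6325, -0.5721]], R = [[6.3246, -1.5811], [0.0000, 5.2440]]

a_1 = (2, -4, 2, -4); ‖a_1‖ = 6.3246, so q_1 = (0.3162, -0.6325, 0.3162, -0.6325).
q_1·a_2 = 0.3162·(-4) + (-0.6325)·1 + 0.3162·(-3) + (-0.6325)·(-2) = -1.5811.
u_2 = a_2 + 1.5811·q_1 = (-3.5000, 0.0000, -2.5000, -3.0000).
‖u_2‖ = 5.2440, so q_2 = (-0.6674, 0.0000, -0.4767, -0.5721).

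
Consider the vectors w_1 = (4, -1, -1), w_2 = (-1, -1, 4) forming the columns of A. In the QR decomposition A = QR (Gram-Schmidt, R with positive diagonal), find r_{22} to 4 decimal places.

e_1 = w_1/‖w_1‖ = (4, -1, -1)/4.2426 = (0.9428, -0.2357, -0.2357).
r_{12} = e_1·w_2 = -1.6499.
u_2 = w_2 + 1.6499·e_1 = (0.5556, -1.3889, 3.6111).
r_{22} = ‖u_2‖ = 3.9087.

r_{22} = 3.9087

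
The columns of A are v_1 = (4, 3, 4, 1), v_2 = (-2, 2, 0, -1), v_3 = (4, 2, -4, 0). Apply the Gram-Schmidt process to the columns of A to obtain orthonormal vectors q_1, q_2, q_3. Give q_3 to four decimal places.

q_3 = (0.4706, 0.4258, -0.7676, -0.0896)

v_1 = (4, 3, 4, 1); ‖v_1‖ = 6.4807, so q_1 = (0.6172, 0.4629, 0.6172, 0.1543).
q_1·v_2 = 0.6172·(-2) + 0.4629·2 + 0.6172·0 + 0.1543·(-1) = -0.4629.
u_2 = v_2 + 0.4629·q_1 = (-1.7143, 2.2143, 0.2857, -0.9286).
‖u_2‖ = 2.9641, so q_2 = (-0.5784, 0.7470, 0.0964, -0.3133).
q_1·v_3 = 0.6172·4 + 0.4629·2 + 0.6172·(-4) + 0.1543·0 = 0.9258; q_2·v_3 = (-0.5784)·4 + 0.7470·2 + 0.0964·(-4) + (-0.3133)·0 = -1.2049.
u_3 = v_3 − 0.9258·q_1 + 1.2049·q_2 = (2.7317, 2.4715, -4.4553, -0.5203).
‖u_3‖ = 5.8044, so q_3 = (0.4706, 0.4258, -0.7676, -0.0896).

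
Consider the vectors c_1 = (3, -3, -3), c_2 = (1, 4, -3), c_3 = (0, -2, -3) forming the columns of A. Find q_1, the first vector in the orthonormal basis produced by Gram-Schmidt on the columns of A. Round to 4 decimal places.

q_1 = (0.5774, -0.5774, -0.5774)

c_1 = (3, -3, -3); ‖c_1‖ = 5.1962, so q_1 = (0.5774, -0.5774, -0.5774).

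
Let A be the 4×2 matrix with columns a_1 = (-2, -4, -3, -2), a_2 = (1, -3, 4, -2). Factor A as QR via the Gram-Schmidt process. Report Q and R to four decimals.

q_1 = a_1/‖a_1‖ = (-2, -4, -3, -2)/5.7446 = (-0.3482, -0.6963, -0.5222, -0.3482).
r_{12} = q_1·a_2 = 0.3482.
u_2 = a_2 − 0.3482·q_1 = (1.1212, -2.7576, 4.1818, -1.8788).
‖u_2‖ = 5.4661, so q_2 = (0.2051, -0.5045, 0.7650, -0.3437).

Q = [[-0.3482, 0.2051], [-0.6963, -0.5045], [-0.5222, 0.7650], [-0.3482, -0.3437]], R = [[5.7446, 0.3482], [0.0000, 5.4661]]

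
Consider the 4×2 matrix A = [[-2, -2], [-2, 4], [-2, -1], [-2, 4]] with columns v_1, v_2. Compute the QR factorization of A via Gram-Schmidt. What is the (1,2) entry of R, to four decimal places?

r_{12} = -2.5000

v_1 = (-2, -2, -2, -2); ‖v_1‖ = 4.0000, so q_1 = (-0.5000, -0.5000, -0.5000, -0.5000).
r_{12} = q_1·v_2 = -2.5000.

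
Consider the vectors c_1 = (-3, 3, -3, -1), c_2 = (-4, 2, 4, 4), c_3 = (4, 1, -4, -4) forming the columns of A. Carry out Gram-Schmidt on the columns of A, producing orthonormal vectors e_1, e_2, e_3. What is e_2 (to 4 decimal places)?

e_1 = c_1/‖c_1‖ = (-3, 3, -3, -1)/5.2915 = (-0.5669, 0.5669, -0.5669, -0.1890).
r_{12} = e_1·c_2 = 0.3780.
u_2 = c_2 − 0.3780·e_1 = (-3.7857, 1.7857, 4.2143, 4.0714).
‖u_2‖ = 7.2012, so e_2 = (-0.5257, 0.2480, 0.5852, 0.5654).

e_2 = (-0.5257, 0.2480, 0.5852, 0.5654)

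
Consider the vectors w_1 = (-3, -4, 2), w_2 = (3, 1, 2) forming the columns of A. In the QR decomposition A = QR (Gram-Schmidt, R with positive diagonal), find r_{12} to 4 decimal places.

r_{12} = -1.6713

w_1 = (-3, -4, 2); ‖w_1‖ = 5.3852, so q_1 = (-0.5571, -0.7428, 0.3714).
r_{12} = q_1·w_2 = -1.6713.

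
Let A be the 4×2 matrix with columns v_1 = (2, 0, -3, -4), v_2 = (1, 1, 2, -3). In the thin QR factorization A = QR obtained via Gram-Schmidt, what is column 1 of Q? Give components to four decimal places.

q_1 = v_1/‖v_1‖ = (2, 0, -3, -4)/5.3852 = (0.3714, 0.0000, -0.5571, -0.7428).

q_1 = (0.3714, 0.0000, -0.5571, -0.7428)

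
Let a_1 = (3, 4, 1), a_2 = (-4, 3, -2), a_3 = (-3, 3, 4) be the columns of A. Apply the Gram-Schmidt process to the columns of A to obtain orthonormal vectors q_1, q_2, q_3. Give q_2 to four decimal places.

q_1 = a_1/‖a_1‖ = (3, 4, 1)/5.0990 = (0.5883, 0.7845, 0.1961).
r_{12} = q_1·a_2 = -0.3922.
u_2 = a_2 + 0.3922·q_1 = (-3.7692, 3.3077, -1.9231).
‖u_2‖ = 5.3709, so q_2 = (-0.7018, 0.6159, -0.3581).

q_2 = (-0.7018, 0.6159, -0.3581)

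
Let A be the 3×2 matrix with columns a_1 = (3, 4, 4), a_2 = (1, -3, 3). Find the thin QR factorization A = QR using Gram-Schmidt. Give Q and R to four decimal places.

Q = [[0.4685, 0.1801], [0.6247, -0.7598], [0.6247, 0.6247]], R = [[6.4031, 0.4685], [0.0000, 4.3336]]

a_1 = (3, 4, 4); ‖a_1‖ = 6.4031, so e_1 = (0.4685, 0.6247, 0.6247).
e_1·a_2 = 0.4685·1 + 0.6247·(-3) + 0.6247·3 = 0.4685.
u_2 = a_2 − 0.4685·e_1 = (0.7805, -3.2927, 2.7073).
‖u_2‖ = 4.3336, so e_2 = (0.1801, -0.7598, 0.6247).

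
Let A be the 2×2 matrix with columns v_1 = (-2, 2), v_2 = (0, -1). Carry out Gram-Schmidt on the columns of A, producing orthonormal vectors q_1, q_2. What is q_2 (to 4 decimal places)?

q_1 = v_1/‖v_1‖ = (-2, 2)/2.8284 = (-0.7071, 0.7071).
r_{12} = q_1·v_2 = -0.7071.
u_2 = v_2 + 0.7071·q_1 = (-0.5000, -0.5000).
‖u_2‖ = 0.7071, so q_2 = (-0.7071, -0.7071).

q_2 = (-0.7071, -0.7071)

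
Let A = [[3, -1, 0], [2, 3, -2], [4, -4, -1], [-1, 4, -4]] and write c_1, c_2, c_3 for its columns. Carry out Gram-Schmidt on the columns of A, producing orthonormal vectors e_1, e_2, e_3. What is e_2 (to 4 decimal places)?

e_2 = (0.1230, 0.7265, -0.3047, 0.6035)

e_1 = c_1/‖c_1‖ = (3, 2, 4, -1)/5.4772 = (0.5477, 0.3651, 0.7303, -0.1826).
r_{12} = e_1·c_2 = -3.1038.
u_2 = c_2 + 3.1038·e_1 = (0.7000, 4.1333, -1.7333, 3.4333).
‖u_2‖ = 5.6892, so e_2 = (0.1230, 0.7265, -0.3047, 0.6035).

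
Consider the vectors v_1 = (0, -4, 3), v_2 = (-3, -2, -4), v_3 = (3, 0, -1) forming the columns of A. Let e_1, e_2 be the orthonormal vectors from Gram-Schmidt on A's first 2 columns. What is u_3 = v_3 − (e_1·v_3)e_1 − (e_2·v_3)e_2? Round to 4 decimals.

u_3 = (2.4203, -0.9901, -1.3202)

v_1 = (0, -4, 3); ‖v_1‖ = 5.0000, so e_1 = (0.0000, -0.8000, 0.6000).
e_1·v_2 = 0.0000·(-3) + (-0.8000)·(-2) + 0.6000·(-4) = -0.8000.
u_2 = v_2 + 0.8000·e_1 = (-3.0000, -2.6400, -3.5200).
‖u_2‖ = 5.3254, so e_2 = (-0.5633, -0.4957, -0.6610).
e_1·v_3 = 0.0000·3 + (-0.8000)·0 + 0.6000·(-1) = -0.6000; e_2·v_3 = (-0.5633)·3 + (-0.4957)·0 + (-0.6610)·(-1) = -1.0290.
u_3 = v_3 + 0.6000·e_1 + 1.0290·e_2 = (2.4203, -0.9901, -1.3202).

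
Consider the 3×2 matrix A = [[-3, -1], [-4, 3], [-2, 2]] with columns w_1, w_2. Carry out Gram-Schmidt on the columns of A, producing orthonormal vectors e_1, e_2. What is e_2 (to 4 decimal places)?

e_2 = (-0.8202, 0.4222, 0.3860)

e_1 = w_1/‖w_1‖ = (-3, -4, -2)/5.3852 = (-0.5571, -0.7428, -0.3714).
r_{12} = e_1·w_2 = -2.4140.
u_2 = w_2 + 2.4140·e_1 = (-2.3448, 1.2069, 1.1034).
‖u_2‖ = 2.8587, so e_2 = (-0.8202, 0.4222, 0.3860).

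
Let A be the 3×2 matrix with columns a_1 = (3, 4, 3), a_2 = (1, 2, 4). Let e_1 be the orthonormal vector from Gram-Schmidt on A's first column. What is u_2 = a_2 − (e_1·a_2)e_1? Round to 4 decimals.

u_2 = (-1.0294, -0.7059, 1.9706)

e_1 = a_1/‖a_1‖ = (3, 4, 3)/5.8310 = (0.5145, 0.6860, 0.5145).
r_{12} = e_1·a_2 = 3.9445.
u_2 = a_2 − 3.9445·e_1 = (-1.0294, -0.7059, 1.9706).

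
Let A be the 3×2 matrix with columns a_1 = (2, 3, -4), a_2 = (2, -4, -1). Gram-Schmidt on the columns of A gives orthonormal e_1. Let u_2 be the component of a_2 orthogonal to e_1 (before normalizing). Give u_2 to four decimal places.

u_2 = (2.2759, -3.5862, -1.5517)

a_1 = (2, 3, -4); ‖a_1‖ = 5.3852, so e_1 = (0.3714, 0.5571, -0.7428).
e_1·a_2 = 0.3714·2 + 0.5571·(-4) + (-0.7428)·(-1) = -0.7428.
u_2 = a_2 + 0.7428·e_1 = (2.2759, -3.5862, -1.5517).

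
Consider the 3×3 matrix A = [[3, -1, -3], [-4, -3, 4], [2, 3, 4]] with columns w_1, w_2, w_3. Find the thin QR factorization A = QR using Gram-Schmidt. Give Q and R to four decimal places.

Q = [[0.5571, -0.7611, 0.3323], [-0.7428, -0.2777, 0.6092], [0.3714, 0.5862, 0.7200]], R = [[5.3852, 2.7854, -3.1568], [0.0000, 3.3528, 3.5174], [0.0000, 0.0000, 4.3200]]

w_1 = (3, -4, 2); ‖w_1‖ = 5.3852, so e_1 = (0.5571, -0.7428, 0.3714).
e_1·w_2 = 0.5571·(-1) + (-0.7428)·(-3) + 0.3714·3 = 2.7854.
u_2 = w_2 − 2.7854·e_1 = (-2.5517, -0.9310, 1.9655).
‖u_2‖ = 3.3528, so e_2 = (-0.7611, -0.2777, 0.5862).
e_1·w_3 = 0.5571·(-3) + (-0.7428)·4 + 0.3714·4 = -3.1568; e_2·w_3 = (-0.7611)·(-3) + (-0.2777)·4 + 0.5862·4 = 3.5174.
u_3 = w_3 + 3.1568·e_1 − 3.5174·e_2 = (1.4356, 2.6319, 3.1104).
‖u_3‖ = 4.3200, so e_3 = (0.3323, 0.6092, 0.7200).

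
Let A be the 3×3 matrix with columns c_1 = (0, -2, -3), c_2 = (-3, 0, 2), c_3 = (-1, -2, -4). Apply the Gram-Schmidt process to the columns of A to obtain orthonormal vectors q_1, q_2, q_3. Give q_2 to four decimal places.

q_2 = (-0.9379, -0.2886, 0.1924)

q_1 = c_1/‖c_1‖ = (0, -2, -3)/3.6056 = (0.0000, -0.5547, -0.8321).
r_{12} = q_1·c_2 = -1.6641.
u_2 = c_2 + 1.6641·q_1 = (-3.0000, -0.9231, 0.6154).
‖u_2‖ = 3.1986, so q_2 = (-0.9379, -0.2886, 0.1924).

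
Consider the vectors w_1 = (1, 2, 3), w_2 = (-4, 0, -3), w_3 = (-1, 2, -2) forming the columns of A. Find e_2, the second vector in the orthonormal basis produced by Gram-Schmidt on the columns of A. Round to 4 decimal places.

w_1 = (1, 2, 3); ‖w_1‖ = 3.7417, so e_1 = (0.2673, 0.5345, 0.8018).
e_1·w_2 = 0.2673·(-4) + 0.5345·0 + 0.8018·(-3) = -3.4744.
u_2 = w_2 + 3.4744·e_1 = (-3.0714, 1.8571, -0.2143).
‖u_2‖ = 3.5956, so e_2 = (-0.8542, 0.5165, -0.0596).

e_2 = (-0.8542, 0.5165, -0.0596)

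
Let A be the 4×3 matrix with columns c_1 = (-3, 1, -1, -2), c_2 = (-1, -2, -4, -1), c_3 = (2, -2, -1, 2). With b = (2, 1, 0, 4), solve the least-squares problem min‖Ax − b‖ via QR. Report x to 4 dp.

c_1 = (-3, 1, -1, -2); ‖c_1‖ = 3.8730, so q_1 = (-0.7746, 0.2582, -0.2582, -0.5164).
q_1·c_2 = (-0.7746)·(-1) + 0.2582·(-2) + (-0.2582)·(-4) + (-0.5164)·(-1) = 1.8074.
u_2 = c_2 − 1.8074·q_1 = (0.4000, -2.4667, -3.5333, -0.0667).
‖u_2‖ = 4.3282, so q_2 = (0.0924, -0.5699, -0.8164, -0.0154).
q_1·c_3 = (-0.7746)·2 + 0.2582·(-2) + (-0.2582)·(-1) + (-0.5164)·2 = -2.8402; q_2·c_3 = 0.0924·2 + (-0.5699)·(-2) + (-0.8164)·(-1) + (-0.0154)·2 = 2.1102.
u_3 = c_3 + 2.8402·q_1 − 2.1102·q_2 = (-0.3950, -0.0641, -0.0107, 0.5658).
‖u_3‖ = 0.6931, so q_3 = (-0.5699, -0.0924, -0.0154, 0.8164).
Qᵀb = (-3.3566, -0.4467, 2.0332).
Back-substitute: x_3 = 2.0332/0.6931 = 2.9333.
x_2 = (-0.4467 − 2.1102·2.9333)/4.3282 = -1.5333.
x_1 = (-3.3566 − 1.8074·(-1.5333) + 2.8402·2.9333)/3.8730 = 2.0000.

x = (2.0000, -1.5333, 2.9333)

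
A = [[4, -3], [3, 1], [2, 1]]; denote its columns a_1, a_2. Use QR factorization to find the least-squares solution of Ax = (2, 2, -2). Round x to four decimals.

e_1 = a_1/‖a_1‖ = (4, 3, 2)/5.3852 = (0.7428, 0.5571, 0.3714).
r_{12} = e_1·a_2 = -1.2999.
u_2 = a_2 + 1.2999·e_1 = (-2.0345, 1.7241, 1.4828).
‖u_2‖ = 3.0513, so e_2 = (-0.6668, 0.5651, 0.4859).
Qᵀb = (1.8570, -1.1753).
Back-substitute: x_2 = -1.1753/3.0513 = -0.3852.
x_1 = (1.8570 + 1.2999·(-0.3852))/5.3852 = 0.2519.

x = (0.2519, -0.3852)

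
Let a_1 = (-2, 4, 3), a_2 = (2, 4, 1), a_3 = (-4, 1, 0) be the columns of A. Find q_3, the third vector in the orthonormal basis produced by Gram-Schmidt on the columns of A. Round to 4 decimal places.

q_3 = (-0.4082, 0.4082, -0.8165)

a_1 = (-2, 4, 3); ‖a_1‖ = 5.3852, so q_1 = (-0.3714, 0.7428, 0.5571).
q_1·a_2 = (-0.3714)·2 + 0.7428·4 + 0.5571·1 = 2.7854.
u_2 = a_2 − 2.7854·q_1 = (3.0345, 1.9310, -0.5517).
‖u_2‖ = 3.6389, so q_2 = (0.8339, 0.5307, -0.1516).
q_1·a_3 = (-0.3714)·(-4) + 0.7428·1 + 0.5571·0 = 2.2283; q_2·a_3 = 0.8339·(-4) + 0.5307·1 + (-0.1516)·0 = -2.8050.
u_3 = a_3 − 2.2283·q_1 + 2.8050·q_2 = (-0.8333, 0.8333, -1.6667).
‖u_3‖ = 2.0412, so q_3 = (-0.4082, 0.4082, -0.8165).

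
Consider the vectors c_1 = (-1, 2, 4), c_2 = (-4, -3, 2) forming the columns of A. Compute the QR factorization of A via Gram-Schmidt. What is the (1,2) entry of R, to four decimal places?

r_{12} = 1.3093

e_1 = c_1/‖c_1‖ = (-1, 2, 4)/4.5826 = (-0.2182, 0.4364, 0.8729).
r_{12} = e_1·c_2 = 1.3093.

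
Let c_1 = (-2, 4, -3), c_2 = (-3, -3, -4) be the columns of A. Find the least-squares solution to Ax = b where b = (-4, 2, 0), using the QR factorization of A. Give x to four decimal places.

e_1 = c_1/‖c_1‖ = (-2, 4, -3)/5.3852 = (-0.3714, 0.7428, -0.5571).
r_{12} = e_1·c_2 = 1.1142.
u_2 = c_2 − 1.1142·e_1 = (-2.5862, -3.8276, -3.3793).
‖u_2‖ = 5.7235, so e_2 = (-0.4519, -0.6687, -0.5904).
Qᵀb = (2.9711, 0.4699).
Back-substitute: x_2 = 0.4699/5.7235 = 0.0821.
x_1 = (2.9711 − 1.1142·0.0821)/5.3852 = 0.5347.

x = (0.5347, 0.0821)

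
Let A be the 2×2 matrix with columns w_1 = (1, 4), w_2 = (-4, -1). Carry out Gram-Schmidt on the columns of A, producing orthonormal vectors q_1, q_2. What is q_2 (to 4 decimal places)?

q_1 = w_1/‖w_1‖ = (1, 4)/4.1231 = (0.2425, 0.9701).
r_{12} = q_1·w_2 = -1.9403.
u_2 = w_2 + 1.9403·q_1 = (-3.5294, 0.8824).
‖u_2‖ = 3.6380, so q_2 = (-0.9701, 0.2425).

q_2 = (-0.9701, 0.2425)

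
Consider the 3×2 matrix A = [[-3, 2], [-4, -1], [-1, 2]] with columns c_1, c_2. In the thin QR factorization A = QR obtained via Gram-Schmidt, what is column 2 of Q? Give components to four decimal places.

e_2 = (0.5313, -0.5579, 0.6376)

e_1 = c_1/‖c_1‖ = (-3, -4, -1)/5.0990 = (-0.5883, -0.7845, -0.1961).
r_{12} = e_1·c_2 = -0.7845.
u_2 = c_2 + 0.7845·e_1 = (1.5385, -1.6154, 1.8462).
‖u_2‖ = 2.8956, so e_2 = (0.5313, -0.5579, 0.6376).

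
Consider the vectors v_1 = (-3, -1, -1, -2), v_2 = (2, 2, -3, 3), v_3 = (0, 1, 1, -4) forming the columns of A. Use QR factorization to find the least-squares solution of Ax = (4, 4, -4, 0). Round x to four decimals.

x = (-0.0739, 1.6560, 1.2206)

v_1 = (-3, -1, -1, -2); ‖v_1‖ = 3.8730, so q_1 = (-0.7746, -0.2582, -0.2582, -0.5164).
q_1·v_2 = (-0.7746)·2 + (-0.2582)·2 + (-0.2582)·(-3) + (-0.5164)·3 = -2.8402.
u_2 = v_2 + 2.8402·q_1 = (-0.2000, 1.2667, -3.7333, 1.5333).
‖u_2‖ = 4.2348, so q_2 = (-0.0472, 0.2991, -0.8816, 0.3621).
q_1·v_3 = (-0.7746)·0 + (-0.2582)·1 + (-0.2582)·1 + (-0.5164)·(-4) = 1.5492; q_2·v_3 = (-0.0472)·0 + 0.2991·1 + (-0.8816)·1 + 0.3621·(-4) = -2.0308.
u_3 = v_3 − 1.5492·q_1 + 2.0308·q_2 = (1.1041, 2.0074, -0.3903, -2.4647).
‖u_3‖ = 3.3876, so q_3 = (0.3259, 0.5926, -0.1152, -0.7276).
Qᵀb = (-3.0984, 4.5339, 4.1349).
Back-substitute: x_3 = 4.1349/3.3876 = 1.2206.
x_2 = (4.5339 + 2.0308·1.2206)/4.2348 = 1.6560.
x_1 = (-3.0984 + 2.8402·1.6560 − 1.5492·1.2206)/3.8730 = -0.0739.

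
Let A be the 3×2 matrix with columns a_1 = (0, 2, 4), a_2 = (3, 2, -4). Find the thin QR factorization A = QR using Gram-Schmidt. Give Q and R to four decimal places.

Q = [[0.0000, 0.6425], [0.4472, 0.6854], [0.8944, -0.3427]], R = [[4.4721, -2.6833], [0.0000, 4.6690]]

a_1 = (0, 2, 4); ‖a_1‖ = 4.4721, so q_1 = (0.0000, 0.4472, 0.8944).
q_1·a_2 = 0.0000·3 + 0.4472·2 + 0.8944·(-4) = -2.6833.
u_2 = a_2 + 2.6833·q_1 = (3.0000, 3.2000, -1.6000).
‖u_2‖ = 4.6690, so q_2 = (0.6425, 0.6854, -0.3427).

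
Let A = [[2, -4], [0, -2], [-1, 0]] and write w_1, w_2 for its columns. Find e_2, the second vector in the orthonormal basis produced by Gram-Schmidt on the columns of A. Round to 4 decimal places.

e_2 = (-0.2981, -0.7454, -0.5963)

w_1 = (2, 0, -1); ‖w_1‖ = 2.2361, so e_1 = (0.8944, 0.0000, -0.4472).
e_1·w_2 = 0.8944·(-4) + 0.0000·(-2) + (-0.4472)·0 = -3.5777.
u_2 = w_2 + 3.5777·e_1 = (-0.8000, -2.0000, -1.6000).
‖u_2‖ = 2.6833, so e_2 = (-0.2981, -0.7454, -0.5963).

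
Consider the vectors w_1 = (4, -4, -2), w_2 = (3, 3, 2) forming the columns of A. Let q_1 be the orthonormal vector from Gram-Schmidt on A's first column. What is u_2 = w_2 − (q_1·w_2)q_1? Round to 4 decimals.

q_1 = w_1/‖w_1‖ = (4, -4, -2)/6.0000 = (0.6667, -0.6667, -0.3333).
r_{12} = q_1·w_2 = -0.6667.
u_2 = w_2 + 0.6667·q_1 = (3.4444, 2.5556, 1.7778).

u_2 = (3.4444, 2.5556, 1.7778)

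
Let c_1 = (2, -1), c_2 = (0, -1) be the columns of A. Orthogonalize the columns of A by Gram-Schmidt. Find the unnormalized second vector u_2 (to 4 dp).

u_2 = (-0.4000, -0.8000)

c_1 = (2, -1); ‖c_1‖ = 2.2361, so e_1 = (0.8944, -0.4472).
e_1·c_2 = 0.8944·0 + (-0.4472)·(-1) = 0.4472.
u_2 = c_2 − 0.4472·e_1 = (-0.4000, -0.8000).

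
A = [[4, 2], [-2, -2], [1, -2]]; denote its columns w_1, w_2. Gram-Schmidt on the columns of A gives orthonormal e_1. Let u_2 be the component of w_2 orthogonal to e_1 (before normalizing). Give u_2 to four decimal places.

e_1 = w_1/‖w_1‖ = (4, -2, 1)/4.5826 = (0.8729, -0.4364, 0.2182).
r_{12} = e_1·w_2 = 2.1822.
u_2 = w_2 − 2.1822·e_1 = (0.0952, -1.0476, -2.4762).

u_2 = (0.0952, -1.0476, -2.4762)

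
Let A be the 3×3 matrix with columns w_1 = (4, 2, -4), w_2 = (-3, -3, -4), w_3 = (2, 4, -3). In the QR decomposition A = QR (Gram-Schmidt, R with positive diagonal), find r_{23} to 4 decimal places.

w_1 = (4, 2, -4); ‖w_1‖ = 6.0000, so q_1 = (0.6667, 0.3333, -0.6667).
q_1·w_2 = 0.6667·(-3) + 0.3333·(-3) + (-0.6667)·(-4) = -0.3333.
u_2 = w_2 + 0.3333·q_1 = (-2.7778, -2.8889, -4.2222).
‖u_2‖ = 5.8214, so q_2 = (-0.4772, -0.4963, -0.7253).
r_{23} = q_2·w_3 = -0.7635.

r_{23} = -0.7635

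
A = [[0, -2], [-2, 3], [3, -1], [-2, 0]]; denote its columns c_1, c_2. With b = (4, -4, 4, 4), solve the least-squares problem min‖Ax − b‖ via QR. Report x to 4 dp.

x = (-0.3057, -1.9108)

c_1 = (0, -2, 3, -2); ‖c_1‖ = 4.1231, so q_1 = (0.0000, -0.4851, 0.7276, -0.4851).
q_1·c_2 = 0.0000·(-2) + (-0.4851)·3 + 0.7276·(-1) + (-0.4851)·0 = -2.1828.
u_2 = c_2 + 2.1828·q_1 = (-2.0000, 1.9412, 0.5882, -1.0588).
‖u_2‖ = 3.0390, so q_2 = (-0.6581, 0.6388, 0.1936, -0.3484).
Qᵀb = (2.9104, -5.8069).
Back-substitute: x_2 = -5.8069/3.0390 = -1.9108.
x_1 = (2.9104 + 2.1828·(-1.9108))/4.1231 = -0.3057.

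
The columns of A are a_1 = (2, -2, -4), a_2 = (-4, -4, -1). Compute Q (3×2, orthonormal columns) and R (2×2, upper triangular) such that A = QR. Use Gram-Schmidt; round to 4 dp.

e_1 = a_1/‖a_1‖ = (2, -2, -4)/4.8990 = (0.4082, -0.4082, -0.8165).
r_{12} = e_1·a_2 = 0.8165.
u_2 = a_2 − 0.8165·e_1 = (-4.3333, -3.6667, -0.3333).
‖u_2‖ = 5.6862, so e_2 = (-0.7621, -0.6448, -0.0586).

Q = [[0.4082, -0.7621], [-0.4082, -0.6448], [-0.8165, -0.0586]], R = [[4.8990, 0.8165], [0.0000, 5.6862]]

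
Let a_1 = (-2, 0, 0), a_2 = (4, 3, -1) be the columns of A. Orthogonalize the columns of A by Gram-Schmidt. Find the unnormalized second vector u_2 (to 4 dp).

u_2 = (0.0000, 3.0000, -1.0000)

a_1 = (-2, 0, 0); ‖a_1‖ = 2.0000, so e_1 = (-1.0000, 0.0000, 0.0000).
e_1·a_2 = (-1.0000)·4 + 0.0000·3 + 0.0000·(-1) = -4.0000.
u_2 = a_2 + 4.0000·e_1 = (0.0000, 3.0000, -1.0000).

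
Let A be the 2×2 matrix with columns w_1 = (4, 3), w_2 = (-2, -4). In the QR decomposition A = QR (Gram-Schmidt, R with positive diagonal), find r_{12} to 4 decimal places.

r_{12} = -4.0000

w_1 = (4, 3); ‖w_1‖ = 5.0000, so q_1 = (0.8000, 0.6000).
r_{12} = q_1·w_2 = -4.0000.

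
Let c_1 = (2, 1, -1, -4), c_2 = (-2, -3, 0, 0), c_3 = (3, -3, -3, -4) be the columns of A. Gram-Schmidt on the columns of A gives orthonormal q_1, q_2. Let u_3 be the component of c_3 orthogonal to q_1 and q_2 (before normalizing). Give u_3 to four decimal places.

c_1 = (2, 1, -1, -4); ‖c_1‖ = 4.6904, so q_1 = (0.4264, 0.2132, -0.2132, -0.8528).
q_1·c_2 = 0.4264·(-2) + 0.2132·(-3) + (-0.2132)·0 + (-0.8528)·0 = -1.4924.
u_2 = c_2 + 1.4924·q_1 = (-1.3636, -2.6818, -0.3182, -1.2727).
‖u_2‖ = 3.2822, so q_2 = (-0.4155, -0.8171, -0.0969, -0.3878).
q_1·c_3 = 0.4264·3 + 0.2132·(-3) + (-0.2132)·(-3) + (-0.8528)·(-4) = 4.6904; q_2·c_3 = (-0.4155)·3 + (-0.8171)·(-3) + (-0.0969)·(-3) + (-0.3878)·(-4) = 3.0468.
u_3 = c_3 − 4.6904·q_1 − 3.0468·q_2 = (2.2658, -1.5105, -1.7046, 1.1814).

u_3 = (2.2658, -1.5105, -1.7046, 1.1814)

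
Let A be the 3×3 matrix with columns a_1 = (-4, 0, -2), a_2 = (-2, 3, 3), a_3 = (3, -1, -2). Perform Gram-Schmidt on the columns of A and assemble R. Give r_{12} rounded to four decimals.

a_1 = (-4, 0, -2); ‖a_1‖ = 4.4721, so e_1 = (-0.8944, 0.0000, -0.4472).
r_{12} = e_1·a_2 = 0.4472.

r_{12} = 0.4472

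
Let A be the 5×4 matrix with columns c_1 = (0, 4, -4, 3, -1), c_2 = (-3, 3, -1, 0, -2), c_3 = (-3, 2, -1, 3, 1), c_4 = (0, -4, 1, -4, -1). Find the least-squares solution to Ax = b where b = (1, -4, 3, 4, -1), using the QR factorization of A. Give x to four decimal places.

x = (-0.3684, -0.7857, 0.5094, -0.1429)

c_1 = (0, 4, -4, 3, -1); ‖c_1‖ = 6.4807, so e_1 = (0.0000, 0.6172, -0.6172, 0.4629, -0.1543).
e_1·c_2 = 0.0000·(-3) + 0.6172·3 + (-0.6172)·(-1) + 0.4629·0 + (-0.1543)·(-2) = 2.7775.
u_2 = c_2 − 2.7775·e_1 = (-3.0000, 1.2857, 0.7143, -1.2857, -1.5714).
‖u_2‖ = 3.9097, so e_2 = (-0.7673, 0.3289, 0.1827, -0.3289, -0.4019).
e_1·c_3 = 0.0000·(-3) + 0.6172·2 + (-0.6172)·(-1) + 0.4629·3 + (-0.1543)·1 = 3.0861; e_2·c_3 = (-0.7673)·(-3) + 0.3289·2 + 0.1827·(-1) + (-0.3289)·3 + (-0.4019)·1 = 1.3885.
u_3 = c_3 − 3.0861·e_1 − 1.3885·e_2 = (-1.9346, -0.3614, 0.6511, 2.0280, 2.0343).
‖u_3‖ = 3.5424, so e_3 = (-0.5461, -0.1020, 0.1838, 0.5725, 0.5743).
e_1·c_4 = 0.0000·0 + 0.6172·(-4) + (-0.6172)·1 + 0.4629·(-4) + (-0.1543)·(-1) = -4.7834; e_2·c_4 = (-0.7673)·0 + 0.3289·(-4) + 0.1827·1 + (-0.3289)·(-4) + (-0.4019)·(-1) = 0.5846; e_3·c_4 = (-0.5461)·0 + (-0.1020)·(-4) + 0.1838·1 + 0.5725·(-4) + 0.5743·(-1) = -2.2725.
u_4 = c_4 + 4.7834·e_1 − 0.5846·e_2 + 2.2725·e_3 = (-0.7925, -1.4717, -1.6415, -0.2925, -0.1981).
‖u_4‖ = 2.3692, so e_4 = (-0.3345, -0.6212, -0.6928, -0.1234, -0.0836).
Qᵀb = (-2.3146, -2.4481, 2.1291, -0.3385).
Back-substitute: x_4 = -0.3385/2.3692 = -0.1429.
x_3 = (2.1291 + 2.2725·(-0.1429))/3.5424 = 0.5094.
x_2 = (-2.4481 − 1.3885·0.5094 − 0.5846·(-0.1429))/3.9097 = -0.7857.
x_1 = (-2.3146 − 2.7775·(-0.7857) − 3.0861·0.5094 + 4.7834·(-0.1429))/6.4807 = -0.3684.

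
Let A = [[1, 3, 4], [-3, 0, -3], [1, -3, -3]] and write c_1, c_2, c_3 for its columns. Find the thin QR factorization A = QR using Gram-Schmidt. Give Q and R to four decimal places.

Q = [[0.3015, 0.7071, -0.6396], [-0.9045, 0.0000, -0.4264], [0.3015, -0.7071, -0.6396]], R = [[3.3166, 0.0000, 3.0151], [0.0000, 4.2426, 4.9497], [0.0000, 0.0000, 0.6396]]

c_1 = (1, -3, 1); ‖c_1‖ = 3.3166, so q_1 = (0.3015, -0.9045, 0.3015).
q_1·c_2 = 0.3015·3 + (-0.9045)·0 + 0.3015·(-3) = 0.0000.
u_2 = c_2 + 0.0000·q_1 = (3.0000, 0.0000, -3.0000).
‖u_2‖ = 4.2426, so q_2 = (0.7071, 0.0000, -0.7071).
q_1·c_3 = 0.3015·4 + (-0.9045)·(-3) + 0.3015·(-3) = 3.0151; q_2·c_3 = 0.7071·4 + 0.0000·(-3) + (-0.7071)·(-3) = 4.9497.
u_3 = c_3 − 3.0151·q_1 − 4.9497·q_2 = (-0.4091, -0.2727, -0.4091).
‖u_3‖ = 0.6396, so q_3 = (-0.6396, -0.4264, -0.6396).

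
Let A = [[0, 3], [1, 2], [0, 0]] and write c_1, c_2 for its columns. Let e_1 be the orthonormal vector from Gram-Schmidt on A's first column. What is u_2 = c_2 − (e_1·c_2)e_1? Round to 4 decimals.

c_1 = (0, 1, 0); ‖c_1‖ = 1.0000, so e_1 = (0.0000, 1.0000, 0.0000).
e_1·c_2 = 0.0000·3 + 1.0000·2 + 0.0000·0 = 2.0000.
u_2 = c_2 − 2.0000·e_1 = (3.0000, 0.0000, 0.0000).

u_2 = (3.0000, 0.0000, 0.0000)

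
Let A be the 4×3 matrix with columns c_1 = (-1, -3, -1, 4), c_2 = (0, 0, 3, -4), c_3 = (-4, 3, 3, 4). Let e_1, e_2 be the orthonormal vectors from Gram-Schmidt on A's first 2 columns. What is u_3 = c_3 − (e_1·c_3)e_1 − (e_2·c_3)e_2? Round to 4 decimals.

u_3 = (-3.7866, 3.6401, 3.5669, 2.6752)

c_1 = (-1, -3, -1, 4); ‖c_1‖ = 5.1962, so e_1 = (-0.1925, -0.5774, -0.1925, 0.7698).
e_1·c_2 = (-0.1925)·0 + (-0.5774)·0 + (-0.1925)·3 + 0.7698·(-4) = -3.6566.
u_2 = c_2 + 3.6566·e_1 = (-0.7037, -2.1111, 2.2963, -1.1852).
‖u_2‖ = 3.4102, so e_2 = (-0.2064, -0.6191, 0.6734, -0.3475).
e_1·c_3 = (-0.1925)·(-4) + (-0.5774)·3 + (-0.1925)·3 + 0.7698·4 = 1.5396; e_2·c_3 = (-0.2064)·(-4) + (-0.6191)·3 + 0.6734·3 + (-0.3475)·4 = -0.4018.
u_3 = c_3 − 1.5396·e_1 + 0.4018·e_2 = (-3.7866, 3.6401, 3.5669, 2.6752).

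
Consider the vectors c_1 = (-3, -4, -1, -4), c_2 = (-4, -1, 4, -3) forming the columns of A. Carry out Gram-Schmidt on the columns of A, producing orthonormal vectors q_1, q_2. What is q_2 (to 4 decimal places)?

q_2 = (-0.4298, 0.2417, 0.8595, -0.1343)

c_1 = (-3, -4, -1, -4); ‖c_1‖ = 6.4807, so q_1 = (-0.4629, -0.6172, -0.1543, -0.6172).
q_1·c_2 = (-0.4629)·(-4) + (-0.6172)·(-1) + (-0.1543)·4 + (-0.6172)·(-3) = 3.7033.
u_2 = c_2 − 3.7033·q_1 = (-2.2857, 1.2857, 4.5714, -0.7143).
‖u_2‖ = 5.3184, so q_2 = (-0.4298, 0.2417, 0.8595, -0.1343).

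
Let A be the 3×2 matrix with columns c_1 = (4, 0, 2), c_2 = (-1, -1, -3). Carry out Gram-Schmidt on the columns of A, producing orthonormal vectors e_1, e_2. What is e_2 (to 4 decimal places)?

e_2 = (0.4082, -0.4082, -0.8165)

e_1 = c_1/‖c_1‖ = (4, 0, 2)/4.4721 = (0.8944, 0.0000, 0.4472).
r_{12} = e_1·c_2 = -2.2361.
u_2 = c_2 + 2.2361·e_1 = (1.0000, -1.0000, -2.0000).
‖u_2‖ = 2.4495, so e_2 = (0.4082, -0.4082, -0.8165).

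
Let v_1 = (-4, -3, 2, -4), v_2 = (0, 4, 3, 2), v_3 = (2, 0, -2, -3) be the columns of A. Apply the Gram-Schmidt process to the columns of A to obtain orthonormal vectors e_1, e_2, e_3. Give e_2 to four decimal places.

v_1 = (-4, -3, 2, -4); ‖v_1‖ = 6.7082, so e_1 = (-0.5963, -0.4472, 0.2981, -0.5963).
e_1·v_2 = (-0.5963)·0 + (-0.4472)·4 + 0.2981·3 + (-0.5963)·2 = -2.0870.
u_2 = v_2 + 2.0870·e_1 = (-1.2444, 3.0667, 3.6222, 0.7556).
‖u_2‖ = 4.9643, so e_2 = (-0.2507, 0.6177, 0.7297, 0.1522).

e_2 = (-0.2507, 0.6177, 0.7297, 0.1522)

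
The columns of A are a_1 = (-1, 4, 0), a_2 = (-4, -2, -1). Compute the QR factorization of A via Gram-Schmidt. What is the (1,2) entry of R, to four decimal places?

r_{12} = -0.9701

a_1 = (-1, 4, 0); ‖a_1‖ = 4.1231, so q_1 = (-0.2425, 0.9701, 0.0000).
r_{12} = q_1·a_2 = -0.9701.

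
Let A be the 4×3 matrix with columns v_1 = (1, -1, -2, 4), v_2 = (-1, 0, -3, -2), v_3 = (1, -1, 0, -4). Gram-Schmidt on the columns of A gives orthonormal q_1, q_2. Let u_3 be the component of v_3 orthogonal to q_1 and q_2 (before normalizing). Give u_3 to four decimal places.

u_3 = (1.9599, -1.5853, -0.0468, -0.9097)

v_1 = (1, -1, -2, 4); ‖v_1‖ = 4.6904, so q_1 = (0.2132, -0.2132, -0.4264, 0.8528).
q_1·v_2 = 0.2132·(-1) + (-0.2132)·0 + (-0.4264)·(-3) + 0.8528·(-2) = -0.6396.
u_2 = v_2 + 0.6396·q_1 = (-0.8636, -0.1364, -3.2727, -1.4545).
‖u_2‖ = 3.6866, so q_2 = (-0.2343, -0.0370, -0.8877, -0.3946).
q_1·v_3 = 0.2132·1 + (-0.2132)·(-1) + (-0.4264)·0 + 0.8528·(-4) = -2.9848; q_2·v_3 = (-0.2343)·1 + (-0.0370)·(-1) + (-0.8877)·0 + (-0.3946)·(-4) = 1.3809.
u_3 = v_3 + 2.9848·q_1 − 1.3809·q_2 = (1.9599, -1.5853, -0.0468, -0.9097).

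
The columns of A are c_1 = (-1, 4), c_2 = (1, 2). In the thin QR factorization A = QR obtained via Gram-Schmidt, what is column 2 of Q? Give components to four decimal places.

c_1 = (-1, 4); ‖c_1‖ = 4.1231, so q_1 = (-0.2425, 0.9701).
q_1·c_2 = (-0.2425)·1 + 0.9701·2 = 1.6977.
u_2 = c_2 − 1.6977·q_1 = (1.4118, 0.3529).
‖u_2‖ = 1.4552, so q_2 = (0.9701, 0.2425).

q_2 = (0.9701, 0.2425)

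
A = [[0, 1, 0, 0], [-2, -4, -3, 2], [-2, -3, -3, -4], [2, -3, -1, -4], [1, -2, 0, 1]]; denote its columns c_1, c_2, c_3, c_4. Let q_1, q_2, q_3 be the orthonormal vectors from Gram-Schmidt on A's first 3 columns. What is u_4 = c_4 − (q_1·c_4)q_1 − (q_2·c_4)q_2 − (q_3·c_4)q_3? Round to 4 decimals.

c_1 = (0, -2, -2, 2, 1); ‖c_1‖ = 3.6056, so q_1 = (0.0000, -0.5547, -0.5547, 0.5547, 0.2774).
q_1·c_2 = 0.0000·1 + (-0.5547)·(-4) + (-0.5547)·(-3) + 0.5547·(-3) + 0.2774·(-2) = 1.6641.
u_2 = c_2 − 1.6641·q_1 = (1.0000, -3.0769, -2.0769, -3.9231, -2.4615).
‖u_2‖ = 6.0192, so q_2 = (0.1661, -0.5112, -0.3450, -0.6518, -0.4089).
q_1·c_3 = 0.0000·0 + (-0.5547)·(-3) + (-0.5547)·(-3) + 0.5547·(-1) + 0.2774·0 = 2.7735; q_2·c_3 = 0.1661·0 + (-0.5112)·(-3) + (-0.3450)·(-3) + (-0.6518)·(-1) + (-0.4089)·0 = 3.2205.
u_3 = c_3 − 2.7735·q_1 − 3.2205·q_2 = (-0.5350, 0.1847, -0.3503, -0.4395, 0.5478).
‖u_3‖ = 0.9676, so q_3 = (-0.5529, 0.1909, -0.3620, -0.4542, 0.5661).
q_1·c_4 = 0.0000·0 + (-0.5547)·2 + (-0.5547)·(-4) + 0.5547·(-4) + 0.2774·1 = -0.8321; q_2·c_4 = 0.1661·0 + (-0.5112)·2 + (-0.3450)·(-4) + (-0.6518)·(-4) + (-0.4089)·1 = 2.5559; q_3·c_4 = (-0.5529)·0 + 0.1909·2 + (-0.3620)·(-4) + (-0.4542)·(-4) + 0.5661·1 = 4.2128.
u_4 = c_4 + 0.8321·q_1 − 2.5559·q_2 − 4.2128·q_3 = (1.9048, 2.0408, -2.0544, 0.0408, -0.1088).

u_4 = (1.9048, 2.0408, -2.0544, 0.0408, -0.1088)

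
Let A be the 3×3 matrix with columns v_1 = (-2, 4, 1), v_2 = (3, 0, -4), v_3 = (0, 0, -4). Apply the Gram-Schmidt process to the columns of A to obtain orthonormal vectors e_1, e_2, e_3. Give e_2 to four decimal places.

e_2 = (0.4552, 0.4234, -0.7833)

v_1 = (-2, 4, 1); ‖v_1‖ = 4.5826, so e_1 = (-0.4364, 0.8729, 0.2182).
e_1·v_2 = (-0.4364)·3 + 0.8729·0 + 0.2182·(-4) = -2.1822.
u_2 = v_2 + 2.1822·e_1 = (2.0476, 1.9048, -3.5238).
‖u_2‖ = 4.4987, so e_2 = (0.4552, 0.4234, -0.7833).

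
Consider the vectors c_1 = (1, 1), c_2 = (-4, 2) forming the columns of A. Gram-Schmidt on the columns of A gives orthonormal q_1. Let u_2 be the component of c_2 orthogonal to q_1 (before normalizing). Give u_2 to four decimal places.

u_2 = (-3.0000, 3.0000)

c_1 = (1, 1); ‖c_1‖ = 1.4142, so q_1 = (0.7071, 0.7071).
q_1·c_2 = 0.7071·(-4) + 0.7071·2 = -1.4142.
u_2 = c_2 + 1.4142·q_1 = (-3.0000, 3.0000).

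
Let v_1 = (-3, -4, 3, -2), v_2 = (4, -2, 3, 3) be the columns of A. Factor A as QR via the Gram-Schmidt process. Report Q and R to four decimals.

Q = [[-0.4867, 0.6363], [-0.6489, -0.3416], [0.4867, 0.4996], [-0.3244, 0.4783]], R = [[6.1644, -0.1622], [0.0000, 6.1623]]

v_1 = (-3, -4, 3, -2); ‖v_1‖ = 6.1644, so e_1 = (-0.4867, -0.6489, 0.4867, -0.3244).
e_1·v_2 = (-0.4867)·4 + (-0.6489)·(-2) + 0.4867·3 + (-0.3244)·3 = -0.1622.
u_2 = v_2 + 0.1622·e_1 = (3.9211, -2.1053, 3.0789, 2.9474).
‖u_2‖ = 6.1623, so e_2 = (0.6363, -0.3416, 0.4996, 0.4783).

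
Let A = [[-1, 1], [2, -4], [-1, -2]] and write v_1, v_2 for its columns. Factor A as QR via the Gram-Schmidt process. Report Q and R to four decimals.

Q = [[-0.4082, -0.0465], [0.8165, -0.4652], [-0.4082, -0.8840]], R = [[2.4495, -2.8577], [0.0000, 3.5824]]

q_1 = v_1/‖v_1‖ = (-1, 2, -1)/2.4495 = (-0.4082, 0.8165, -0.4082).
r_{12} = q_1·v_2 = -2.8577.
u_2 = v_2 + 2.8577·q_1 = (-0.1667, -1.6667, -3.1667).
‖u_2‖ = 3.5824, so q_2 = (-0.0465, -0.4652, -0.8840).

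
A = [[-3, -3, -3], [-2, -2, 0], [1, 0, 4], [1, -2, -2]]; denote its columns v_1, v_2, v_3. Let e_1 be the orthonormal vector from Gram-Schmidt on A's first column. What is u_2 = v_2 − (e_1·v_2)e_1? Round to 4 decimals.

e_1 = v_1/‖v_1‖ = (-3, -2, 1, 1)/3.8730 = (-0.7746, -0.5164, 0.2582, 0.2582).
r_{12} = e_1·v_2 = 2.8402.
u_2 = v_2 − 2.8402·e_1 = (-0.8000, -0.5333, -0.7333, -2.7333).

u_2 = (-0.8000, -0.5333, -0.7333, -2.7333)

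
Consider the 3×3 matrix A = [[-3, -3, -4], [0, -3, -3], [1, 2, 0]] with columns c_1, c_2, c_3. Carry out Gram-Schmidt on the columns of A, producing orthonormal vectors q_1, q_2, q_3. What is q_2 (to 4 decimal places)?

q_2 = (0.0953, -0.9535, 0.2860)

c_1 = (-3, 0, 1); ‖c_1‖ = 3.1623, so q_1 = (-0.9487, 0.0000, 0.3162).
q_1·c_2 = (-0.9487)·(-3) + 0.0000·(-3) + 0.3162·2 = 3.4785.
u_2 = c_2 − 3.4785·q_1 = (0.3000, -3.0000, 0.9000).
‖u_2‖ = 3.1464, so q_2 = (0.0953, -0.9535, 0.2860).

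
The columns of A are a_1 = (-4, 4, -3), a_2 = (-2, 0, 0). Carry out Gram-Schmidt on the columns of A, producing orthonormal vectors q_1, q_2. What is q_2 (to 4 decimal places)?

q_2 = (-0.7809, -0.4998, 0.3748)

q_1 = a_1/‖a_1‖ = (-4, 4, -3)/6.4031 = (-0.6247, 0.6247, -0.4685).
r_{12} = q_1·a_2 = 1.2494.
u_2 = a_2 − 1.2494·q_1 = (-1.2195, -0.7805, 0.5854).
‖u_2‖ = 1.5617, so q_2 = (-0.7809, -0.4998, 0.3748).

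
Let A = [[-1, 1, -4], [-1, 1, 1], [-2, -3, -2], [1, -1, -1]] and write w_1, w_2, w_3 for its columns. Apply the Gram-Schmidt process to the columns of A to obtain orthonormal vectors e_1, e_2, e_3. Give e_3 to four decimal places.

e_3 = (-0.8165, 0.4082, 0.0000, -0.4082)

w_1 = (-1, -1, -2, 1); ‖w_1‖ = 2.6458, so e_1 = (-0.3780, -0.3780, -0.7559, 0.3780).
e_1·w_2 = (-0.3780)·1 + (-0.3780)·1 + (-0.7559)·(-3) + 0.3780·(-1) = 1.1339.
u_2 = w_2 − 1.1339·e_1 = (1.4286, 1.4286, -2.1429, -1.4286).
‖u_2‖ = 3.2733, so e_2 = (0.4364, 0.4364, -0.6547, -0.4364).
e_1·w_3 = (-0.3780)·(-4) + (-0.3780)·1 + (-0.7559)·(-2) + 0.3780·(-1) = 2.2678; e_2·w_3 = 0.4364·(-4) + 0.4364·1 + (-0.6547)·(-2) + (-0.4364)·(-1) = 0.4364.
u_3 = w_3 − 2.2678·e_1 − 0.4364·e_2 = (-3.3333, 1.6667, 0.0000, -1.6667).
‖u_3‖ = 4.0825, so e_3 = (-0.8165, 0.4082, 0.0000, -0.4082).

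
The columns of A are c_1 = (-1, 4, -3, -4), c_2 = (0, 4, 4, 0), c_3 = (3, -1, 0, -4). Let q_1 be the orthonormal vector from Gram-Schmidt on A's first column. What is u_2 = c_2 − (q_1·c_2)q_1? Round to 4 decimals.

u_2 = (0.0952, 3.6190, 4.2857, 0.3810)

c_1 = (-1, 4, -3, -4); ‖c_1‖ = 6.4807, so q_1 = (-0.1543, 0.6172, -0.4629, -0.6172).
q_1·c_2 = (-0.1543)·0 + 0.6172·4 + (-0.4629)·4 + (-0.6172)·0 = 0.6172.
u_2 = c_2 − 0.6172·q_1 = (0.0952, 3.6190, 4.2857, 0.3810).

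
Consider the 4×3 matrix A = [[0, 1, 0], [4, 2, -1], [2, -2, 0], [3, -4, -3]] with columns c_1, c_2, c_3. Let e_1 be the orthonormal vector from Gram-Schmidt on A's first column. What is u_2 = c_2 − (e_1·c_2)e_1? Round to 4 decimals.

e_1 = c_1/‖c_1‖ = (0, 4, 2, 3)/5.3852 = (0.0000, 0.7428, 0.3714, 0.5571).
r_{12} = e_1·c_2 = -1.4856.
u_2 = c_2 + 1.4856·e_1 = (1.0000, 3.1034, -1.4483, -3.1724).

u_2 = (1.0000, 3.1034, -1.4483, -3.1724)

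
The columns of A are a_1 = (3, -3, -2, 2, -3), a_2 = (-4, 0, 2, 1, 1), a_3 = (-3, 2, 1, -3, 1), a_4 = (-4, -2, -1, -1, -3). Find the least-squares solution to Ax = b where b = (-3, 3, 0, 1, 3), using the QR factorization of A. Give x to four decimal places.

x = (-6.6911, -2.2199, -6.2880, 2.6545)

a_1 = (3, -3, -2, 2, -3); ‖a_1‖ = 5.9161, so q_1 = (0.5071, -0.5071, -0.3381, 0.3381, -0.5071).
q_1·a_2 = 0.5071·(-4) + (-0.5071)·0 + (-0.3381)·2 + 0.3381·1 + (-0.5071)·1 = -2.8735.
u_2 = a_2 + 2.8735·q_1 = (-2.5429, -1.4571, 1.0286, 1.9714, -0.4571).
‖u_2‖ = 3.7071, so q_2 = (-0.6859, -0.3931, 0.2775, 0.5318, -0.1233).
q_1·a_3 = 0.5071·(-3) + (-0.5071)·2 + (-0.3381)·1 + 0.3381·(-3) + (-0.5071)·1 = -4.3948; q_2·a_3 = (-0.6859)·(-3) + (-0.3931)·2 + 0.2775·1 + 0.5318·(-3) + (-0.1233)·1 = -0.1696.
u_3 = a_3 + 4.3948·q_1 + 0.1696·q_2 = (-0.8877, -0.2952, -0.4387, -1.4241, -1.2495).
‖u_3‖ = 2.1580, so q_3 = (-0.4114, -0.1368, -0.2033, -0.6599, -0.5790).
q_1·a_4 = 0.5071·(-4) + (-0.5071)·(-2) + (-0.3381)·(-1) + 0.3381·(-1) + (-0.5071)·(-3) = 0.5071; q_2·a_4 = (-0.6859)·(-4) + (-0.3931)·(-2) + 0.2775·(-1) + 0.5318·(-1) + (-0.1233)·(-3) = 3.0906; q_3·a_4 = (-0.4114)·(-4) + (-0.1368)·(-2) + (-0.2033)·(-1) + (-0.6599)·(-1) + (-0.5790)·(-3) = 4.5193.
u_4 = a_4 − 0.5071·q_1 − 3.0906·q_2 − 4.5193·q_3 = (-0.2781, 0.0902, -0.7674, 0.1674, 0.2549).
‖u_4‖ = 0.8760, so q_4 = (-0.3175, 0.1029, -0.8760, 0.1911, 0.2910).
Qᵀb = (-4.2258, 1.0405, -1.5732, 2.3254).
Back-substitute: x_4 = 2.3254/0.8760 = 2.6545.
x_3 = (-1.5732 − 4.5193·2.6545)/2.1580 = -6.2880.
x_2 = (1.0405 + 0.1696·(-6.2880) − 3.0906·2.6545)/3.7071 = -2.2199.
x_1 = (-4.2258 + 2.8735·(-2.2199) + 4.3948·(-6.2880) − 0.5071·2.6545)/5.9161 = -6.6911.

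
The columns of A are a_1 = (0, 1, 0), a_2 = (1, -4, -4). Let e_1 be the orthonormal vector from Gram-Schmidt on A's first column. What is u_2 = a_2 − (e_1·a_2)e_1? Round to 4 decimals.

u_2 = (1.0000, 0.0000, -4.0000)

e_1 = a_1/‖a_1‖ = (0, 1, 0)/1.0000 = (0.0000, 1.0000, 0.0000).
r_{12} = e_1·a_2 = -4.0000.
u_2 = a_2 + 4.0000·e_1 = (1.0000, 0.0000, -4.0000).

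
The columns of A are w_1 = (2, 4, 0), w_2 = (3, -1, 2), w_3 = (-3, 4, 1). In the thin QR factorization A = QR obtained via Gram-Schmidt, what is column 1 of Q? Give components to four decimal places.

w_1 = (2, 4, 0); ‖w_1‖ = 4.4721, so e_1 = (0.4472, 0.8944, 0.0000).

e_1 = (0.4472, 0.8944, 0.0000)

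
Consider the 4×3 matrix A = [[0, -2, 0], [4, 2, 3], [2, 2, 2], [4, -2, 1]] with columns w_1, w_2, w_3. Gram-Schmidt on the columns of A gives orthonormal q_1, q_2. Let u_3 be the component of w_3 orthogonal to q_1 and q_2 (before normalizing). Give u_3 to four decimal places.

u_3 = (0.7429, 0.2000, 0.2286, -0.3143)

w_1 = (0, 4, 2, 4); ‖w_1‖ = 6.0000, so q_1 = (0.0000, 0.6667, 0.3333, 0.6667).
q_1·w_2 = 0.0000·(-2) + 0.6667·2 + 0.3333·2 + 0.6667·(-2) = 0.6667.
u_2 = w_2 − 0.6667·q_1 = (-2.0000, 1.5556, 1.7778, -2.4444).
‖u_2‖ = 3.9441, so q_2 = (-0.5071, 0.3944, 0.4507, -0.6198).
q_1·w_3 = 0.0000·0 + 0.6667·3 + 0.3333·2 + 0.6667·1 = 3.3333; q_2·w_3 = (-0.5071)·0 + 0.3944·3 + 0.4507·2 + (-0.6198)·1 = 1.4649.
u_3 = w_3 − 3.3333·q_1 − 1.4649·q_2 = (0.7429, 0.2000, 0.2286, -0.3143).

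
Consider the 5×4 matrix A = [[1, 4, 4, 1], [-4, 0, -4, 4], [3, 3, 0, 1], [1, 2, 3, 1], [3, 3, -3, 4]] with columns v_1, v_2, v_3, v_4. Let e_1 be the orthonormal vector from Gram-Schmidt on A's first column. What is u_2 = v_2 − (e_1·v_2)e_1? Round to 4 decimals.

u_2 = (3.3333, 2.6667, 1.0000, 1.3333, 1.0000)

v_1 = (1, -4, 3, 1, 3); ‖v_1‖ = 6.0000, so e_1 = (0.1667, -0.6667, 0.5000, 0.1667, 0.5000).
e_1·v_2 = 0.1667·4 + (-0.6667)·0 + 0.5000·3 + 0.1667·2 + 0.5000·3 = 4.0000.
u_2 = v_2 − 4.0000·e_1 = (3.3333, 2.6667, 1.0000, 1.3333, 1.0000).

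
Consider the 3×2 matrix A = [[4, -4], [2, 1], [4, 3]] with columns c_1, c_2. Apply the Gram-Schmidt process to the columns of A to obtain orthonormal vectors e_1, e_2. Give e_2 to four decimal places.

c_1 = (4, 2, 4); ‖c_1‖ = 6.0000, so e_1 = (0.6667, 0.3333, 0.6667).
e_1·c_2 = 0.6667·(-4) + 0.3333·1 + 0.6667·3 = -0.3333.
u_2 = c_2 + 0.3333·e_1 = (-3.7778, 1.1111, 3.2222).
‖u_2‖ = 5.0881, so e_2 = (-0.7425, 0.2184, 0.6333).

e_2 = (-0.7425, 0.2184, 0.6333)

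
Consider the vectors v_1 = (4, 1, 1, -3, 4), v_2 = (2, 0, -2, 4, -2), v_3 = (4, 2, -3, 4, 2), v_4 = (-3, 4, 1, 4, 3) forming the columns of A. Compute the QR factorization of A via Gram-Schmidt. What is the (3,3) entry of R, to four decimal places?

v_1 = (4, 1, 1, -3, 4); ‖v_1‖ = 6.5574, so e_1 = (0.6100, 0.1525, 0.1525, -0.4575, 0.6100).
e_1·v_2 = 0.6100·2 + 0.1525·0 + 0.1525·(-2) + (-0.4575)·4 + 0.6100·(-2) = -2.1350.
u_2 = v_2 + 2.1350·e_1 = (3.3023, 0.3256, -1.6744, 3.0233, -0.6977).
‖u_2‖ = 4.8417, so e_2 = (0.6821, 0.0672, -0.3458, 0.6244, -0.1441).
e_1·v_3 = 0.6100·4 + 0.1525·2 + 0.1525·(-3) + (-0.4575)·4 + 0.6100·2 = 1.6775; e_2·v_3 = 0.6821·4 + 0.0672·2 + (-0.3458)·(-3) + 0.6244·4 + (-0.1441)·2 = 6.1097.
u_3 = v_3 − 1.6775·e_1 − 6.1097·e_2 = (-1.1905, 1.3333, -1.1429, 0.9524, 1.8571).
r_{33} = ‖u_3‖ = 2.9761.

r_{33} = 2.9761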